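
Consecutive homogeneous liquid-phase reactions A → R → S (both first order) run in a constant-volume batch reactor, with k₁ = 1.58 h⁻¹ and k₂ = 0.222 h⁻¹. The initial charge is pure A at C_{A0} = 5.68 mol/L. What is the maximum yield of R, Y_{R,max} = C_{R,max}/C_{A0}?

0.726

Evaluating C_R at t_opt = ln(k₂/k₁)/(k₂−k₁) gives C_{R,max}/C_{A0} = (k₁/k₂)^[k₂/(k₂−k₁)].
= (1.58/0.222)^(0.222/(0.222−1.58)) = (7.117)^(-0.1635) = 0.7256.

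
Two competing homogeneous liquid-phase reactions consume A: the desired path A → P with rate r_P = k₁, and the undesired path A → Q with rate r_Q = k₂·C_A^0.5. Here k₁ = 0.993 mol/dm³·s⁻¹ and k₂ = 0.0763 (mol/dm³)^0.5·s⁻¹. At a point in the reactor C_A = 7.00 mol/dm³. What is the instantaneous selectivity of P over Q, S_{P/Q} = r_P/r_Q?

S_{P/Q} = r_P/r_Q = (k₁)/(k₂·C_A^0.5) = (k₁/k₂)·C_A^-0.5.
= (0.993) / (0.0763×7.000^0.5) = 0.9930/0.2019 = 4.92.

4.92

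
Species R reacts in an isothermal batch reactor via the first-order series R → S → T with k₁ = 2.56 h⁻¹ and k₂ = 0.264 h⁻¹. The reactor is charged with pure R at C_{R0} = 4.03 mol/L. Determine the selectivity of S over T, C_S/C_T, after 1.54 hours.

2.78

Solving the coupled first-order balances gives C_S(t) = [k₁/(k₂−k₁)]·C_{R0}·(e^(−k₁t) − e^(−k₂t)).
e^(−k₁t) = e^(−2.56×1.54) = e^(−3.942) = 0.01940; e^(−k₂t) = e^(−0.4066) = 0.6659.
C_S = 2.56×4.03/(0.264−2.56) × (0.01940−0.6659) = (-4.493)×(-0.6465) = 2.905 mol/L.
C_R = C_{R0}e^(−k₁t) = 0.07819 mol/L, so C_T = C_{R0}−C_R−C_S = 1.047 mol/L; C_S/C_T = 2.78.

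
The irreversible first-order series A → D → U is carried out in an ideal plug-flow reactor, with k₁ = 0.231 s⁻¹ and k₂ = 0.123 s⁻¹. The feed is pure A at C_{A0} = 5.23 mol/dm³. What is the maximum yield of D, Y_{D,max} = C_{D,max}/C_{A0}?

At the optimum, C_{D,max}/C_{A0} = (k₁/k₂)^[k₂/(k₂−k₁)].
= (0.231/0.123)^(0.123/(0.123−0.231)) = (1.878)^(-1.139) = 0.4878.

0.488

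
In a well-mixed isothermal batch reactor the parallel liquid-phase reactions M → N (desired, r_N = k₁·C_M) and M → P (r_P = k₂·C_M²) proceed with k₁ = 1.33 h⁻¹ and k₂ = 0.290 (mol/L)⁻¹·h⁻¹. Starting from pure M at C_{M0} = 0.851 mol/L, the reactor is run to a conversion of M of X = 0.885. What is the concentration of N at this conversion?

0.684 mol/L

C_M = C_{M0}(1−X) = 0.09786 mol/L.
Along a PFR/batch, dC_N/dC_M = −r_N/(r_N+r_P) = −k₁/(k₁+k₂·C_M).
Integrating from C_{M0} to C_M: C_N = (1.33/0.290)·ln[(1.33+0.290·0.851)/(1.33+0.290·0.0979)] = 4.586·ln(1.577/1.358) = 0.6838 mol/L.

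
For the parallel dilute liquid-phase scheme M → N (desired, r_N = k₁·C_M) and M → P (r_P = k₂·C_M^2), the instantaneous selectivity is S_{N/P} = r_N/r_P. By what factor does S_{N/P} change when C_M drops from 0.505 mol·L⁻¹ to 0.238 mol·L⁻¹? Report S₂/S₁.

2.12

S_{N/P} = (k₁/k₂)·C_M⁻¹, so S₂/S₁ = (C_{M,2}/C_{M,1})⁻¹.
= 0.505/0.238 = 2.12.
Selectivity toward N rises as C_M falls — low-concentration operation is favoured.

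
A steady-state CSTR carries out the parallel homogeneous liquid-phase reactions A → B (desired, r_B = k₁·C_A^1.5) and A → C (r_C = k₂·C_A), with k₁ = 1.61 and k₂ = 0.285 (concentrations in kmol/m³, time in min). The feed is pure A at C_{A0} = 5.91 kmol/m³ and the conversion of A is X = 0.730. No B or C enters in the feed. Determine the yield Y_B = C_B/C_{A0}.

Exit C_A = C_{A0}(1−X) = 5.91×0.270 = 1.596 kmol/m³.
A CSTR operates uniformly at the exit composition, giving r_B = 3.245 and r_C = 0.4548 (each k·C_A^n at C_A = 1.596).
Fraction of consumed A going to B: r_B/(r_B+r_C) = 0.8771.
C_B = 0.8771·C_{A0}·X = 0.8771×5.91×0.730 = 3.78 kmol/m³; Y_B = C_B/C_{A0} = 0.640.

0.640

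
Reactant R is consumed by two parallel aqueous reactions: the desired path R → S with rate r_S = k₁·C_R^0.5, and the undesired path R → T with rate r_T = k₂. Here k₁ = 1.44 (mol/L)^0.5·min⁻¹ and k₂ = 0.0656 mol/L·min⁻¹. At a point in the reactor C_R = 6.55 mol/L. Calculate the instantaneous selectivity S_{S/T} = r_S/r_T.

56.2

S_{S/T} = r_S/r_T = (k₁·C_R^0.5)/(k₂) = (k₁/k₂)·C_R^0.5.
= (1.44×6.550^0.5) / (0.0656) = 3.685/0.06560 = 56.2.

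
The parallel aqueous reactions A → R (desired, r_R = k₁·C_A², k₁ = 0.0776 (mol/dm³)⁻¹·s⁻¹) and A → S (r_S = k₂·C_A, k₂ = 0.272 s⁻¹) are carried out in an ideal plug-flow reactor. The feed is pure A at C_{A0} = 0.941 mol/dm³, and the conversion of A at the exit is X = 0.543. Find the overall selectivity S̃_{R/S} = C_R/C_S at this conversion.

C_A = C_{A0}(1−X) = 0.4300 mol/dm³.
Along a PFR/batch, dC_S/dC_A = −r_S/(r_R+r_S) = −k₂/(k₂+k₁·C_A).
Integrating from C_{A0} to C_A: C_S = (0.272/0.0776)·ln[(0.272+0.0776·0.941)/(0.272+0.0776·0.430)] = 3.505·ln(0.3450/0.3054) = 0.4279 mol/dm³.
Then C_R = (C_{A0}−C_A) − C_S = 0.5110 − 0.4279 = 0.08305 mol/dm³.
S̃_{R/S} = C_R/C_S = 0.08305/0.4279 = 0.194.

0.194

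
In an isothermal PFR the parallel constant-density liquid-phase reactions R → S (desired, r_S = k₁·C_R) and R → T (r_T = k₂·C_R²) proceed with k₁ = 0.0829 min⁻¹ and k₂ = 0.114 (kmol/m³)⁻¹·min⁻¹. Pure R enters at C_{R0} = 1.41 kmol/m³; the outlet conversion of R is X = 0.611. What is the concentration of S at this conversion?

C_R = C_{R0}(1−X) = 0.5485 kmol/m³.
Along a PFR/batch, dC_S/dC_R = −r_S/(r_S+r_T) = −k₁/(k₁+k₂·C_R).
Integrating from C_{R0} to C_R: C_S = (0.0829/0.114)·ln[(0.0829+0.114·1.41)/(0.0829+0.114·0.548)] = 0.7272·ln(0.2436/0.1454) = 0.3752 kmol/m³.

0.375 kmol/m³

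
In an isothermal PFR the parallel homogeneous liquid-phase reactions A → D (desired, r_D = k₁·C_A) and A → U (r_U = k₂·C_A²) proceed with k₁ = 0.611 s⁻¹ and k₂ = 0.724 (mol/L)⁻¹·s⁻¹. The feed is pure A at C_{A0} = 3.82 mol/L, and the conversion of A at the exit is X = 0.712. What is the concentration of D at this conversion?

C_A = C_{A0}(1−X) = 1.100 mol/L.
Along a PFR/batch, dC_D/dC_A = −r_D/(r_D+r_U) = −k₁/(k₁+k₂·C_A).
Integrating from C_{A0} to C_A: C_D = (0.611/0.724)·ln[(0.611+0.724·3.82)/(0.611+0.724·1.10)] = 0.8439·ln(3.377/1.408) = 0.7385 mol/L.

0.738 mol/L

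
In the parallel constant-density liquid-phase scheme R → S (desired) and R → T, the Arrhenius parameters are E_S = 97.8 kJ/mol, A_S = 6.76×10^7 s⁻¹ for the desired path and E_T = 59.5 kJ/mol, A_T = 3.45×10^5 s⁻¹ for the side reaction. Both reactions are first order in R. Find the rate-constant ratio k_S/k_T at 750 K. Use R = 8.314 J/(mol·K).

With equal orders, S_{S/T} = k_S/k_T = (A_S/A_T)·exp[(E_T−E_S)/(RT)].
(E_T−E_S)/(RT) = (59.5−97.8)×10³/(8.314×750) = -38300/6236 = -6.142.
k_S/k_T = (6.76×10^7/3.45×10^5)·exp(-6.142) = 195.9 × 0.002150 = 0.421.

0.421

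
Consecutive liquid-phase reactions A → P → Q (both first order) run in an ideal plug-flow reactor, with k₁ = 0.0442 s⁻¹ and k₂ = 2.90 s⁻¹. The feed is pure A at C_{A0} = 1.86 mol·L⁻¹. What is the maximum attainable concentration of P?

At the optimum, C_{P,max}/C_{A0} = (k₁/k₂)^[k₂/(k₂−k₁)].
= (0.0442/2.90)^(2.90/(2.90−0.0442)) = (0.01524)^(1.015) = 0.01429.
C_{P,max} = 0.01429×1.86 = 0.0266 mol·L⁻¹.

0.0266 mol·L⁻¹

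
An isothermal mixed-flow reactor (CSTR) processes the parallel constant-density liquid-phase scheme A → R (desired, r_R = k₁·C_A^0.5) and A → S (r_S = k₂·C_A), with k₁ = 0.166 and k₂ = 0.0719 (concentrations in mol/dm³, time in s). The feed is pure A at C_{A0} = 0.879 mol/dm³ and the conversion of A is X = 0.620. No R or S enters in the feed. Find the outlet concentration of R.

Exit C_A = C_{A0}(1−X) = 0.879×0.380 = 0.3340 mol/dm³.
Rates in a CSTR are evaluated at the outlet concentration: r_R = 0.166×0.3340^0.5 = 0.09594, r_S = 0.0719×0.3340 = 0.02402.
Fraction of consumed A going to R: r_R/(r_R+r_S) = 0.7998.
C_R = 0.7998·C_{A0}·X = 0.7998×0.879×0.620 = 0.436 mol/dm³.

0.436 mol/dm³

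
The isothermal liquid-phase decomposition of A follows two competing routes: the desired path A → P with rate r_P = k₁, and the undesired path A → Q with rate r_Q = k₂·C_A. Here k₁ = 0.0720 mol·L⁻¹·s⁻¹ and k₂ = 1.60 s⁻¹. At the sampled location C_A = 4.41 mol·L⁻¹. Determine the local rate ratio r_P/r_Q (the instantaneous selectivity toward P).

0.0102

S_{P/Q} = r_P/r_Q = (k₁)/(k₂·C_A) = (k₁/k₂)·C_A⁻¹.
= (0.0720) / (1.60×4.410) = 0.07200/7.056 = 0.0102.
The undesired path is higher order in A, so low C_A (CSTR or dilute feed) favours P.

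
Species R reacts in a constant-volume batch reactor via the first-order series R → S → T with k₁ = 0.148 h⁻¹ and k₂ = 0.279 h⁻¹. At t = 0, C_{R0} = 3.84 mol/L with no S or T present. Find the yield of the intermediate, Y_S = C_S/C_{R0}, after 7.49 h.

0.233

For first-order series with pure R initially, C_S(t) = k₁C_{R0}/(k₂−k₁)·(e^(−k₁t) − e^(−k₂t)).
e^(−k₁t) = e^(−0.148×7.49) = e^(−1.109) = 0.3300; e^(−k₂t) = e^(−2.090) = 0.1237.
C_S = 0.148×3.84/(0.279−0.148) × (0.3300−0.1237) = 4.338×0.2063 = 0.8951 mol/L.
Y_S = C_S/C_{R0} = 0.8951/3.84 = 0.233.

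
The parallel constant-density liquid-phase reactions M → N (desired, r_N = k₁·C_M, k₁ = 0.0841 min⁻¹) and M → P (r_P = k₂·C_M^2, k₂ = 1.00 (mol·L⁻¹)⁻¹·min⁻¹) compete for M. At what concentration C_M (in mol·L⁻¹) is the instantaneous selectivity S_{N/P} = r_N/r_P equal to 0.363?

0.232 mol·L⁻¹

S_{N/P} = (k₁/k₂)·C_M⁻¹ ⇒ C_M = (S·k₂/k₁)^(-1).
= (0.363×1.00/0.0841)^(-1) = (4.316)^(-1) = 0.232 mol·L⁻¹.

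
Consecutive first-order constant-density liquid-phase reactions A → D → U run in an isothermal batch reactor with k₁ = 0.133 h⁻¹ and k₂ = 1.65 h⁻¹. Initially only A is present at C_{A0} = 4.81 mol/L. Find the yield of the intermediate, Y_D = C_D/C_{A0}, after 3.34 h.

For first-order series with pure A initially, C_D(t) = k₁C_{A0}/(k₂−k₁)·(e^(−k₁t) − e^(−k₂t)).
e^(−k₁t) = e^(−0.133×3.34) = e^(−0.4442) = 0.6413; e^(−k₂t) = e^(−5.511) = 0.004042.
C_D = 0.133×4.81/(1.65−0.133) × (0.6413−0.004042) = 0.4217×0.6373 = 0.2687 mol/L.
Y_D = C_D/C_{A0} = 0.2687/4.81 = 0.0559.

0.0559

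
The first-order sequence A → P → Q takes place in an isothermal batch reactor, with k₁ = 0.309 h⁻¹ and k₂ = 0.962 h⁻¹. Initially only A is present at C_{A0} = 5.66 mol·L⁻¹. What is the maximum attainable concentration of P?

1.06 mol·L⁻¹

Evaluating C_P at t_opt = ln(k₂/k₁)/(k₂−k₁) gives C_{P,max}/C_{A0} = (k₁/k₂)^[k₂/(k₂−k₁)].
= (0.309/0.962)^(0.962/(0.962−0.309)) = (0.3212)^(1.473) = 0.1877.
C_{P,max} = 0.1877×5.66 = 1.06 mol·L⁻¹.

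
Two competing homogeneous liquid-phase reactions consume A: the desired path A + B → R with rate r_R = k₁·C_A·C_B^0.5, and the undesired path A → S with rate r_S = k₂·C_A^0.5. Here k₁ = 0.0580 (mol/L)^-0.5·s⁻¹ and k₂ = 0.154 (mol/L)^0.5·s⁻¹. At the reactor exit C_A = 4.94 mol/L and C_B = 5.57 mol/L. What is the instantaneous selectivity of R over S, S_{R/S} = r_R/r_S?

S_{R/S} = r_R/r_S = (k₁·C_A·C_B^0.5)/(k₂·C_A^0.5) = (k₁/k₂)·C_A^0.5·C_B^0.5.
= (0.0580×4.940×5.570^0.5) / (0.154×4.940^0.5) = 0.6762/0.3423 = 1.98.
Since the desired path is higher order in A, keeping C_A high (PFR or concentrated feed) favours R.

1.98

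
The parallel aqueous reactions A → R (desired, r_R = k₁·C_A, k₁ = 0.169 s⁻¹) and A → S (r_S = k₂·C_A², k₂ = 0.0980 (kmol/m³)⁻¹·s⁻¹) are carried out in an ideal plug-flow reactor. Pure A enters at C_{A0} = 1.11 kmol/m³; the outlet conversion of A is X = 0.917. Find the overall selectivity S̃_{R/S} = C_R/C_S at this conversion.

C_A = C_{A0}(1−X) = 0.09213 kmol/m³.
Along a PFR/batch, dC_R/dC_A = −r_R/(r_R+r_S) = −k₁/(k₁+k₂·C_A).
Integrating from C_{A0} to C_A: C_R = (0.169/0.0980)·ln[(0.169+0.0980·1.11)/(0.169+0.0980·0.0921)] = 1.724·ln(0.2778/0.1780) = 0.7672 kmol/m³.
C_S = (C_{A0}−C_A)−C_R = 0.2507 kmol/m³; S̃_{R/S} = 0.7672/0.2507 = 3.06.

3.06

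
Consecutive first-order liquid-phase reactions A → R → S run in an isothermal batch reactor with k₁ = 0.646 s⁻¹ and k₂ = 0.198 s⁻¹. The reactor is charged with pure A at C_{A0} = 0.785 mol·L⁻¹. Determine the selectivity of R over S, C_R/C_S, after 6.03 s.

Solving the coupled first-order balances gives C_R(t) = [k₁/(k₂−k₁)]·C_{A0}·(e^(−k₁t) − e^(−k₂t)).
e^(−k₁t) = e^(−0.646×6.03) = e^(−3.895) = 0.02034; e^(−k₂t) = e^(−1.194) = 0.3030.
C_R = 0.646×0.785/(0.198−0.646) × (0.02034−0.3030) = (-1.132)×(-0.2827) = 0.3200 mol·L⁻¹.
C_A = C_{A0}e^(−k₁t) = 0.01596 mol·L⁻¹, so C_S = C_{A0}−C_A−C_R = 0.4490 mol·L⁻¹; C_R/C_S = 0.713.

0.713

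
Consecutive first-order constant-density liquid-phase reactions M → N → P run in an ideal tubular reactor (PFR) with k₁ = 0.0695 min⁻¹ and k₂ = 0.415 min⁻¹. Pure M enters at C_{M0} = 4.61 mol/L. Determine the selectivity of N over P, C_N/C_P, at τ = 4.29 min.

0.810

Solving the coupled first-order balances gives C_N(τ) = [k₁/(k₂−k₁)]·C_{M0}·(e^(−k₁τ) − e^(−k₂τ)).
e^(−k₁τ) = e^(−0.0695×4.29) = e^(−0.2982) = 0.7422; e^(−k₂τ) = e^(−1.780) = 0.1686.
C_N = 0.0695×4.61/(0.415−0.0695) × (0.7422−0.1686) = 0.9273×0.5736 = 0.5319 mol/L.
C_M = C_{M0}e^(−k₁τ) = 3.421 mol/L, so C_P = C_{M0}−C_M−C_N = 0.6566 mol/L; C_N/C_P = 0.810.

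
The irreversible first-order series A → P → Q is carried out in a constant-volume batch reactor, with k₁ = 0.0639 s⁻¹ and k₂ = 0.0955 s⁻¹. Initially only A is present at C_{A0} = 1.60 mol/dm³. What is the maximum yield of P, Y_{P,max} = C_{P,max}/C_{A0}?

0.297

For a first-order series the maximum intermediate yield is C_{P,max}/C_{A0} = (k₁/k₂)^[k₂/(k₂−k₁)].
= (0.0639/0.0955)^(0.0955/(0.0955−0.0639)) = (0.6691)^(3.022) = 0.2969.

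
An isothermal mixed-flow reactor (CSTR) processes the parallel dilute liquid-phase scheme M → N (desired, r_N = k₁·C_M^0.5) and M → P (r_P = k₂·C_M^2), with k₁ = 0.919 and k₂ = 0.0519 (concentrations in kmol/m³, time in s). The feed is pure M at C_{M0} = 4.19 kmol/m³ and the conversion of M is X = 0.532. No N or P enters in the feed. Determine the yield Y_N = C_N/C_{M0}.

Exit C_M = C_{M0}(1−X) = 4.19×0.468 = 1.961 kmol/m³.
In a CSTR the entire volume is at exit conditions, so r_N = 0.919×1.961^0.5 = 1.287 and r_P = 0.0519×1.961^2 = 0.1996.
Fraction of consumed M going to N: r_N/(r_N+r_P) = 0.8657.
C_N = 0.8657·C_{M0}·X = 0.8657×4.19×0.532 = 1.93 kmol/m³; Y_N = C_N/C_{M0} = 0.461.

0.461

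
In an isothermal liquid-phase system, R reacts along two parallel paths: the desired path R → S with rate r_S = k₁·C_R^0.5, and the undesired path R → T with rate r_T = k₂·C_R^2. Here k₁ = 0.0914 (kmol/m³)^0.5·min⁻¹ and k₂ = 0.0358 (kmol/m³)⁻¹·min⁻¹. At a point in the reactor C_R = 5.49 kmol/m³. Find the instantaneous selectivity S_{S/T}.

0.198

S_{S/T} = r_S/r_T = (k₁·C_R^0.5)/(k₂·C_R^2) = (k₁/k₂)·C_R^-1.5.
= (0.0914×5.490^0.5) / (0.0358×5.490^2) = 0.2142/1.079 = 0.198.
The undesired path is higher order in R, so low C_R (CSTR or dilute feed) favours S.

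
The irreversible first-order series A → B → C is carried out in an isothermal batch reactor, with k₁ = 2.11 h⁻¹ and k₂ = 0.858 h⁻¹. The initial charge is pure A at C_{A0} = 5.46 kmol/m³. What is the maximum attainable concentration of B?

Evaluating C_B at t_opt = ln(k₂/k₁)/(k₂−k₁) gives C_{B,max}/C_{A0} = (k₁/k₂)^[k₂/(k₂−k₁)].
= (2.11/0.858)^(0.858/(0.858−2.11)) = (2.459)^(-0.6853) = 0.5397.
C_{B,max} = 0.5397×5.46 = 2.95 kmol/m³.

2.95 kmol/m³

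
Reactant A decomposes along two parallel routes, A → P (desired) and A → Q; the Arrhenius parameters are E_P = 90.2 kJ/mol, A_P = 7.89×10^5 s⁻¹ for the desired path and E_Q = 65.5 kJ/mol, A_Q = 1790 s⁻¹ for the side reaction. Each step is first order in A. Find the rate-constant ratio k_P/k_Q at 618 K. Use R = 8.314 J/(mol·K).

3.60

With equal orders, S_{P/Q} = k_P/k_Q = (A_P/A_Q)·exp[(E_Q−E_P)/(RT)].
(E_Q−E_P)/(RT) = (65.5−90.2)×10³/(8.314×618) = -24700/5138 = -4.807.
k_P/k_Q = (7.89×10^5/1790)·exp(-4.807) = 440.8 × 0.008170 = 3.60.
Since E_P > E_Q, raising the temperature improves selectivity toward P.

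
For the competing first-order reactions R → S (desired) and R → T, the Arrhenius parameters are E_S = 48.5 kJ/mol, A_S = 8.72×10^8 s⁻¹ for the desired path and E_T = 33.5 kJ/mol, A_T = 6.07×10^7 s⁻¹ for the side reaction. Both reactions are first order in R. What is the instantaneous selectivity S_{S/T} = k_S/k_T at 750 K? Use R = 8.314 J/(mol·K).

1.30

With equal orders, S_{S/T} = k_S/k_T = (A_S/A_T)·exp[(E_T−E_S)/(RT)].
(E_T−E_S)/(RT) = (33.5−48.5)×10³/(8.314×750) = -15000/6236 = -2.406.
k_S/k_T = (8.72×10^8/6.07×10^7)·exp(-2.406) = 14.37 × 0.09021 = 1.30.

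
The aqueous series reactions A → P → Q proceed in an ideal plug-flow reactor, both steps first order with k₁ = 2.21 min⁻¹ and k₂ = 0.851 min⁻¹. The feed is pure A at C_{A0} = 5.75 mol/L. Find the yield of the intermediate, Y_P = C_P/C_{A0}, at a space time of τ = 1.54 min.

0.384

The intermediate concentration in a first-order A→B→C sequence is C_P = k₁C_{A0}(e^(−k₁τ) − e^(−k₂τ))/(k₂−k₁).
e^(−k₁τ) = e^(−2.21×1.54) = e^(−3.403) = 0.03326; e^(−k₂τ) = e^(−1.311) = 0.2697.
C_P = 2.21×5.75/(0.851−2.21) × (0.03326−0.2697) = (-9.351)×(-0.2364) = 2.211 mol/L.
Y_P = C_P/C_{A0} = 2.211/5.75 = 0.384.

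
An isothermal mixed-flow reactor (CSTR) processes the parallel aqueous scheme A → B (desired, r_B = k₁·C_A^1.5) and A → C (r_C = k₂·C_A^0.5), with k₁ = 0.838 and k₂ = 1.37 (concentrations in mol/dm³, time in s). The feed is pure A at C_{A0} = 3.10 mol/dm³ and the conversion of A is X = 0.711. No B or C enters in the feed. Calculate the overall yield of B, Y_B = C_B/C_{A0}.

Exit C_A = C_{A0}(1−X) = 3.10×0.289 = 0.8959 mol/dm³.
A CSTR operates uniformly at the exit composition, giving r_B = 0.7106 and r_C = 1.297 (each k·C_A^n at C_A = 0.8959).
Fraction of consumed A going to B: r_B/(r_B+r_C) = 0.3540.
C_B = 0.3540·C_{A0}·X = 0.3540×3.10×0.711 = 0.780 mol/dm³; Y_B = C_B/C_{A0} = 0.252.

0.252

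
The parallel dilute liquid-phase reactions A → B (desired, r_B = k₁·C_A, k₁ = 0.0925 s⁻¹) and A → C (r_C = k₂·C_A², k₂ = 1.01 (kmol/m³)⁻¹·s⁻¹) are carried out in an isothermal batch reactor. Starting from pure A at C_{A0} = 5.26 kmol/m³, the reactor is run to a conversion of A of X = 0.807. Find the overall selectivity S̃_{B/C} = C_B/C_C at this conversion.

C_A = C_{A0}(1−X) = 1.015 kmol/m³.
Along a PFR/batch, dC_B/dC_A = −r_B/(r_B+r_C) = −k₁/(k₁+k₂·C_A).
Integrating from C_{A0} to C_A: C_B = (0.0925/1.01)·ln[(0.0925+1.01·5.26)/(0.0925+1.01·1.02)] = 0.09158·ln(5.405/1.118) = 0.1443 kmol/m³.
C_C = (C_{A0}−C_A)−C_B = 4.100 kmol/m³; S̃_{B/C} = 0.1443/4.100 = 0.0352.

0.0352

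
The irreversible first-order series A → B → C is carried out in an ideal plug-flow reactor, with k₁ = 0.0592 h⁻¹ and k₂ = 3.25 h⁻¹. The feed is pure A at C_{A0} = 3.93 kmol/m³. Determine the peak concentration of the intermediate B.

Evaluating C_B at τ_opt = ln(k₂/k₁)/(k₂−k₁) gives C_{B,max}/C_{A0} = (k₁/k₂)^[k₂/(k₂−k₁)].
= (0.0592/3.25)^(3.25/(3.25−0.0592)) = (0.01822)^(1.019) = 0.01691.
C_{B,max} = 0.01691×3.93 = 0.0665 kmol/m³.

0.0665 kmol/m³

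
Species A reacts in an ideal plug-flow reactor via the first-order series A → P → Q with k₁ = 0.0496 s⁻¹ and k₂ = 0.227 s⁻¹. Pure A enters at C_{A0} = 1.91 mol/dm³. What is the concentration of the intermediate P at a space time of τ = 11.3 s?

0.264 mol/dm³

For first-order series with pure A initially, C_P(τ) = k₁C_{A0}/(k₂−k₁)·(e^(−k₁τ) − e^(−k₂τ)).
e^(−k₁τ) = e^(−0.0496×11.3) = e^(−0.5605) = 0.5709; e^(−k₂τ) = e^(−2.565) = 0.07691.
C_P = 0.0496×1.91/(0.227−0.0496) × (0.5709−0.07691) = 0.5340×0.4940 = 0.2638 mol/dm³.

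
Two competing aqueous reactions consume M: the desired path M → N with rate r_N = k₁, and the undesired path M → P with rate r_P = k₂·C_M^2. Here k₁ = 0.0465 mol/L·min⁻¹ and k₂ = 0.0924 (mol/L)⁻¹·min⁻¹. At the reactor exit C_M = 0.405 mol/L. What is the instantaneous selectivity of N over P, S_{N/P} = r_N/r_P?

3.07

S_{N/P} = r_N/r_P = (k₁)/(k₂·C_M^2) = (k₁/k₂)·C_M^-2.
= (0.0465) / (0.0924×0.4050^2) = 0.04650/0.01516 = 3.07.
The undesired path is higher order in M, so low C_M (CSTR or dilute feed) favours N.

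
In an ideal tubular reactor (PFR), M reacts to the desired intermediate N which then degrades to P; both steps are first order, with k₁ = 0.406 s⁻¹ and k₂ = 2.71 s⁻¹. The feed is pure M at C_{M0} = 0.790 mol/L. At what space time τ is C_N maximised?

For first-order series the maximum of C_N occurs at τ_opt = ln(k₂/k₁)/(k₂−k₁).
= ln(2.71/0.406)/(2.71−0.406) = ln(6.675)/2.304 = 1.898/2.304 = 0.824 s.

0.824 s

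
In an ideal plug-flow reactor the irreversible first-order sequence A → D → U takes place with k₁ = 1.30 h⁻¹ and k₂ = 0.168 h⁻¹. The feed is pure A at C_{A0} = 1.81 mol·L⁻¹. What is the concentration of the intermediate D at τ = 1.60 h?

The intermediate concentration in a first-order A→B→C sequence is C_D = k₁C_{A0}(e^(−k₁τ) − e^(−k₂τ))/(k₂−k₁).
e^(−k₁τ) = e^(−1.30×1.60) = e^(−2.080) = 0.1249; e^(−k₂τ) = e^(−0.2688) = 0.7643.
C_D = 1.30×1.81/(0.168−1.30) × (0.1249−0.7643) = (-2.079)×(-0.6394) = 1.329 mol·L⁻¹.

1.33 mol·L⁻¹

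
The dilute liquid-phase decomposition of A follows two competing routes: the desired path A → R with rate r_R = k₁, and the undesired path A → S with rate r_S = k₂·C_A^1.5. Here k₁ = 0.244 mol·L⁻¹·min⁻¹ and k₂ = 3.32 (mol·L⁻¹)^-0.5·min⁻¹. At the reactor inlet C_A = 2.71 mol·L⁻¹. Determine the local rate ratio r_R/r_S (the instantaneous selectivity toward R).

S_{R/S} = r_R/r_S = (k₁)/(k₂·C_A^1.5) = (k₁/k₂)·C_A^-1.5.
= (0.244) / (3.32×2.710^1.5) = 0.2440/14.81 = 0.0165.
The undesired path is higher order in A, so low C_A (CSTR or dilute feed) favours R.

0.0165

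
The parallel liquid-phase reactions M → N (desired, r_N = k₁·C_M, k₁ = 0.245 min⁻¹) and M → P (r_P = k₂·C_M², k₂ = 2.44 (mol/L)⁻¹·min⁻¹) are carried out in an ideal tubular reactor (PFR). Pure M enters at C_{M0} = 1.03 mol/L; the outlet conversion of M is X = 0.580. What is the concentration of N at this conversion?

0.0755 mol/L

C_M = C_{M0}(1−X) = 0.4326 mol/L.
Along a PFR/batch, dC_N/dC_M = −r_N/(r_N+r_P) = −k₁/(k₁+k₂·C_M).
Integrating from C_{M0} to C_M: C_N = (0.245/2.44)·ln[(0.245+2.44·1.03)/(0.245+2.44·0.433)] = 0.1004·ln(2.758/1.301) = 0.07549 mol/L.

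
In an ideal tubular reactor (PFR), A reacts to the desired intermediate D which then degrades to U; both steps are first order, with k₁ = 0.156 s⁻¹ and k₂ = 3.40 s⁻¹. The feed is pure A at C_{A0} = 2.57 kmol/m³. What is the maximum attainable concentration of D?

At the optimum, C_{D,max}/C_{A0} = (k₁/k₂)^[k₂/(k₂−k₁)].
= (0.156/3.40)^(3.40/(3.40−0.156)) = (0.04588)^(1.048) = 0.03956.
C_{D,max} = 0.03956×2.57 = 0.102 kmol/m³.

0.102 kmol/m³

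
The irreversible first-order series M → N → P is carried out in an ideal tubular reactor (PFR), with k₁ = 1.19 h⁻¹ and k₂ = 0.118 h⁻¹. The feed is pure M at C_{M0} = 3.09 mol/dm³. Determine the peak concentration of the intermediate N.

2.40 mol/dm³

For a first-order series the maximum intermediate yield is C_{N,max}/C_{M0} = (k₁/k₂)^[k₂/(k₂−k₁)].
= (1.19/0.118)^(0.118/(0.118−1.19)) = (10.08)^(-0.1101) = 0.7754.
C_{N,max} = 0.7754×3.09 = 2.40 mol/dm³.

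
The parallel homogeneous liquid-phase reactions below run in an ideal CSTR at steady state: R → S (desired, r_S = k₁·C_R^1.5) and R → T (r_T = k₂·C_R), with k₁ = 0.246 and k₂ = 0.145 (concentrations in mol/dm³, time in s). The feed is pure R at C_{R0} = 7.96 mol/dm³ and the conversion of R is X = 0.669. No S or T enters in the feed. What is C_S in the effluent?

Exit C_R = C_{R0}(1−X) = 7.96×0.331 = 2.635 mol/dm³.
A CSTR operates uniformly at the exit composition, giving r_S = 1.052 and r_T = 0.3820 (each k·C_R^n at C_R = 2.635).
Fraction of consumed R going to S: r_S/(r_S+r_T) = 0.7336.
C_S = 0.7336·C_{R0}·X = 0.7336×7.96×0.669 = 3.91 mol/dm³.

3.91 mol/dm³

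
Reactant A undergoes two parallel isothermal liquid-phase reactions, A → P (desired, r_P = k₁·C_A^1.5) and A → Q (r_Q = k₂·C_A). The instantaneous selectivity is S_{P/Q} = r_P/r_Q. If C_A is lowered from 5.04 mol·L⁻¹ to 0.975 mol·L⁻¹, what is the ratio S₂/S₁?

S_{P/Q} = (k₁/k₂)·C_A^0.5, so S₂/S₁ = (C_{A,2}/C_{A,1})^0.5.
= (0.975/5.04)^0.5 = (0.1935)^0.5 = 0.440.
Selectivity toward P falls as C_A falls — high-concentration operation is favoured.

0.440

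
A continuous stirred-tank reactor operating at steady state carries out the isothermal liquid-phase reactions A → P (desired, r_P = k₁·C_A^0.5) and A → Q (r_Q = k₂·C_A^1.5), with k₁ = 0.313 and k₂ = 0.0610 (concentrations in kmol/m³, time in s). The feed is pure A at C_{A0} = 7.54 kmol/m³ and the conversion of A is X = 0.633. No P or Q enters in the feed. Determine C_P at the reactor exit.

3.10 kmol/m³

Exit C_A = C_{A0}(1−X) = 7.54×0.367 = 2.767 kmol/m³.
In a CSTR the entire volume is at exit conditions, so r_P = 0.313×2.767^0.5 = 0.5207 and r_Q = 0.0610×2.767^1.5 = 0.2808.
Fraction of consumed A going to P: r_P/(r_P+r_Q) = 0.6496.
C_P = 0.6496·C_{A0}·X = 0.6496×7.54×0.633 = 3.10 kmol/m³.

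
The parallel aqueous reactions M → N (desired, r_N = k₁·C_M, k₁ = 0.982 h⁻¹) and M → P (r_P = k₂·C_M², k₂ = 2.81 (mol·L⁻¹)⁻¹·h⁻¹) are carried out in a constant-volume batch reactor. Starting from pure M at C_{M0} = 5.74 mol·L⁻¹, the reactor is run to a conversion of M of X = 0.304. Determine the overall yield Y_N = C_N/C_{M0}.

C_M = C_{M0}(1−X) = 3.995 mol·L⁻¹.
Along a PFR/batch, dC_N/dC_M = −r_N/(r_N+r_P) = −k₁/(k₁+k₂·C_M).
Integrating from C_{M0} to C_M: C_N = (0.982/2.81)·ln[(0.982+2.81·5.74)/(0.982+2.81·4.00)] = 0.3495·ln(17.11/12.21) = 0.1180 mol·L⁻¹.
Y_N = C_N/C_{M0} = 0.1180/5.74 = 0.0206.

0.0206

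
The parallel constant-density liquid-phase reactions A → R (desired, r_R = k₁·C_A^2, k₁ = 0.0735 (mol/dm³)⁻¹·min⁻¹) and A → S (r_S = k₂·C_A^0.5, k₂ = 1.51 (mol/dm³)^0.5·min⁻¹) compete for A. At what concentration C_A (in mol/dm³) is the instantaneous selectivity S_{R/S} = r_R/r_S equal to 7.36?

28.4 mol/dm³

S_{R/S} = (k₁/k₂)·C_A^1.5 ⇒ C_A = (S·k₂/k₁)^(1/1.5).
= (7.36×1.51/0.0735)^(0.6667) = (151.2)^(0.6667) = 28.4 mol/dm³.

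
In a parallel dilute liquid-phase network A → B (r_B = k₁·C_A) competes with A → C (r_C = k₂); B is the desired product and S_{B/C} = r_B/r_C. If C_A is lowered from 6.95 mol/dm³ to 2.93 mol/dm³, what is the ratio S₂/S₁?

S_{B/C} = (k₁/k₂)·C_A, so S₂/S₁ = (C_{A,2}/C_{A,1}).
= 2.93/6.95 = 0.422.

0.422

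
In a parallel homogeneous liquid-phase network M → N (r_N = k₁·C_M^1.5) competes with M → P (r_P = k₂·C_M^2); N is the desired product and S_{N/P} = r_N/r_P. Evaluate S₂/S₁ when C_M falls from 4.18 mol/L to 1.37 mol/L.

1.75

S_{N/P} = (k₁/k₂)·C_M^-0.5, so S₂/S₁ = (C_{M,2}/C_{M,1})^-0.5.
= (1.37/4.18)^(-0.5) = (0.3278)^(-0.5) = 1.75.
Selectivity toward N rises as C_M falls — low-concentration operation is favoured.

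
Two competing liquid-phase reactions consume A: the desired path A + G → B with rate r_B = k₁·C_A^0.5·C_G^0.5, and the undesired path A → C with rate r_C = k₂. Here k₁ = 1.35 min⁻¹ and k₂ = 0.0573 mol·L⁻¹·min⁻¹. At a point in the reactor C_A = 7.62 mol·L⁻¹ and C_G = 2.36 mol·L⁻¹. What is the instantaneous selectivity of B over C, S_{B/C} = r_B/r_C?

99.9

S_{B/C} = r_B/r_C = (k₁·C_A^0.5·C_G^0.5)/(k₂) = (k₁/k₂)·C_A^0.5·C_G^0.5.
= (1.35×7.620^0.5×2.360^0.5) / (0.0573) = 5.725/0.05730 = 99.9.
Since the desired path is higher order in A, keeping C_A high (PFR or concentrated feed) favours B.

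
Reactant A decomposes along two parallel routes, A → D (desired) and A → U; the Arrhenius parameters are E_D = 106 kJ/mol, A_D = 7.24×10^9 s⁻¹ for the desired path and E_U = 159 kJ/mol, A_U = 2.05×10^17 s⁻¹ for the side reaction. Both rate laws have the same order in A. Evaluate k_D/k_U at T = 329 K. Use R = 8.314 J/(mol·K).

k_D/k_U = (A_D/A_U)·exp[−(E_D−E_U)/(RT)] = (A_D/A_U)·exp[(E_U−E_D)/(RT)].
(E_U−E_D)/(RT) = (159−106)×10³/(8.314×329) = 53000/2735 = 19.38.
k_D/k_U = (7.24×10^9/2.05×10^17)·exp(19.38) = 3.532×10^-8 × 2.600×10^8 = 9.18.

9.18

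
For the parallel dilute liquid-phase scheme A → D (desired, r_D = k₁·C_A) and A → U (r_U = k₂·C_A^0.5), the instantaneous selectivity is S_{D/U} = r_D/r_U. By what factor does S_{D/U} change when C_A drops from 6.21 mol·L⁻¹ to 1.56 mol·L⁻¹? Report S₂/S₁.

S_{D/U} = (k₁/k₂)·C_A^0.5, so S₂/S₁ = (C_{A,2}/C_{A,1})^0.5.
= (1.56/6.21)^0.5 = (0.2512)^0.5 = 0.501.
Selectivity toward D falls as C_A falls — high-concentration operation is favoured.

0.501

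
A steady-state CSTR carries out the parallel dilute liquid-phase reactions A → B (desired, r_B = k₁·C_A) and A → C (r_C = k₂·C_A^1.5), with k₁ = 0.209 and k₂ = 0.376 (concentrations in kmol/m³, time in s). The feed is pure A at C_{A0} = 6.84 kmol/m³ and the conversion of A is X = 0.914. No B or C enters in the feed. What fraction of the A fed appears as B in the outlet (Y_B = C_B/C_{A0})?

0.384

Exit C_A = C_{A0}(1−X) = 6.84×0.0860 = 0.5882 kmol/m³.
In a CSTR the entire volume is at exit conditions, so r_B = 0.209×0.5882 = 0.1229 and r_C = 0.376×0.5882^1.5 = 0.1696.
Fraction of consumed A going to B: r_B/(r_B+r_C) = 0.4202.
C_B = 0.4202·C_{A0}·X = 0.4202×6.84×0.914 = 2.63 kmol/m³; Y_B = C_B/C_{A0} = 0.384.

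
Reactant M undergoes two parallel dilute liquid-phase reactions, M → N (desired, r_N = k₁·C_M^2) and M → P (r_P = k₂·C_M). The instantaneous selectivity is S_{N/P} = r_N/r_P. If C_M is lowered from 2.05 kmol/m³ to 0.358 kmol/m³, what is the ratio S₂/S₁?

S_{N/P} = (k₁/k₂)·C_M, so S₂/S₁ = (C_{M,2}/C_{M,1}).
= 0.358/2.05 = 0.175.
Selectivity toward N falls as C_M falls — high-concentration operation is favoured.

0.175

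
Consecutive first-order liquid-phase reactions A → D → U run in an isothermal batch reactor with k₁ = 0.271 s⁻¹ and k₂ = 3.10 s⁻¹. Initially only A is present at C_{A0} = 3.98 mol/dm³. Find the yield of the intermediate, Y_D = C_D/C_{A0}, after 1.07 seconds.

0.0682

Solving the coupled first-order balances gives C_D(t) = [k₁/(k₂−k₁)]·C_{A0}·(e^(−k₁t) − e^(−k₂t)).
e^(−k₁t) = e^(−0.271×1.07) = e^(−0.2900) = 0.7483; e^(−k₂t) = e^(−3.317) = 0.03626.
C_D = 0.271×3.98/(3.10−0.271) × (0.7483−0.03626) = 0.3813×0.7120 = 0.2715 mol/dm³.
Y_D = C_D/C_{A0} = 0.2715/3.98 = 0.0682.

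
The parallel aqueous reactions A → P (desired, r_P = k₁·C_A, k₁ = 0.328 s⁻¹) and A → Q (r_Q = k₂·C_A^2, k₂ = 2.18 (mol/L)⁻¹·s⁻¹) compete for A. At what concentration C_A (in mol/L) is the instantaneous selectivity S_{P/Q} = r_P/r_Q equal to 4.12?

S_{P/Q} = (k₁/k₂)·C_A⁻¹ ⇒ C_A = (S·k₂/k₁)^(-1).
= (4.12×2.18/0.328)^(-1) = (27.38)^(-1) = 0.0365 mol/L.

0.0365 mol/L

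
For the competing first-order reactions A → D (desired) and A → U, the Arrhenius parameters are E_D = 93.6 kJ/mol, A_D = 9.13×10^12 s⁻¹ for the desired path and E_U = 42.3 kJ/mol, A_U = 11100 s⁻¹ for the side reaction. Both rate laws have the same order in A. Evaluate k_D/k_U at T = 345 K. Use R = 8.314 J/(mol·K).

14.1

With equal orders, S_{D/U} = k_D/k_U = (A_D/A_U)·exp[(E_U−E_D)/(RT)].
(E_U−E_D)/(RT) = (42.3−93.6)×10³/(8.314×345) = -51300/2868 = -17.88.
k_D/k_U = (9.13×10^12/11100)·exp(-17.88) = 8.225×10^8 × 1.709×10^-8 = 14.1.
Since E_D > E_U, raising the temperature improves selectivity toward D.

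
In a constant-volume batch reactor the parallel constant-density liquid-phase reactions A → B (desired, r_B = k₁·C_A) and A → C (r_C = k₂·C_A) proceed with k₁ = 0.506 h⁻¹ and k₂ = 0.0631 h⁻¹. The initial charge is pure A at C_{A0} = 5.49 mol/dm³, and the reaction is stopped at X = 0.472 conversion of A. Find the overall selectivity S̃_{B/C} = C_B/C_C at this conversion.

C_A = C_{A0}(1−X) = 2.899 mol/dm³.
Both paths are first order in A, so the instantaneous fraction to B is constant: dC_B/d(−C_A) = k₁/(k₁+k₂) = 0.8891.
C_B = 0.8891·(C_{A0}−C_A) = 0.8891×2.591 = 2.30 mol/dm³.
C_C = (C_{A0}−C_A)−C_B = 0.2873 mol/dm³; S̃_{B/C} = 2.304/0.2873 = 8.02.

8.02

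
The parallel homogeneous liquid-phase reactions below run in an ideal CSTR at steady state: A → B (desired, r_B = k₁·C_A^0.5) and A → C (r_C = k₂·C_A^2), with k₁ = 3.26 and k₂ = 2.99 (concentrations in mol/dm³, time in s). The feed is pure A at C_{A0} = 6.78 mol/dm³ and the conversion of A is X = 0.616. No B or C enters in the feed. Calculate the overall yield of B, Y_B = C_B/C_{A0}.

Exit C_A = C_{A0}(1−X) = 6.78×0.384 = 2.604 mol/dm³.
Rates in a CSTR are evaluated at the outlet concentration: r_B = 3.26×2.604^0.5 = 5.260, r_C = 2.99×2.604^2 = 20.27.
Fraction of consumed A going to B: r_B/(r_B+r_C) = 0.2061.
C_B = 0.2061·C_{A0}·X = 0.2061×6.78×0.616 = 0.861 mol/dm³; Y_B = C_B/C_{A0} = 0.127.

0.127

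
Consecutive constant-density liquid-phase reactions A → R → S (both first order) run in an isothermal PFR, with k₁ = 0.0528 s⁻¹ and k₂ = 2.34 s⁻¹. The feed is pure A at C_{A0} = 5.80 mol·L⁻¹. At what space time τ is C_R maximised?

1.66 s

For first-order series the maximum of C_R occurs at τ_opt = ln(k₂/k₁)/(k₂−k₁).
= ln(2.34/0.0528)/(2.34−0.0528) = ln(44.32)/2.287 = 3.791/2.287 = 1.66 s.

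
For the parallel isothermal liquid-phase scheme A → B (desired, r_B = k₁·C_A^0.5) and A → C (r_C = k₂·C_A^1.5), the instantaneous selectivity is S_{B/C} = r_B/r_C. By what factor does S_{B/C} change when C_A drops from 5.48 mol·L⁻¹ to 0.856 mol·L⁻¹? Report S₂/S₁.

6.40

S_{B/C} = (k₁/k₂)·C_A⁻¹, so S₂/S₁ = (C_{A,2}/C_{A,1})⁻¹.
= 5.48/0.856 = 6.40.
Selectivity toward B rises as C_A falls — low-concentration operation is favoured.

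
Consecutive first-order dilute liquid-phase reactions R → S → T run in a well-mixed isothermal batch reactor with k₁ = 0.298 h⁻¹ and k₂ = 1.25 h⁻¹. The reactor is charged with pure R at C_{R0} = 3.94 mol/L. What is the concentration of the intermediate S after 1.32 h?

0.595 mol/L

For first-order series with pure R initially, C_S(t) = k₁C_{R0}/(k₂−k₁)·(e^(−k₁t) − e^(−k₂t)).
e^(−k₁t) = e^(−0.298×1.32) = e^(−0.3934) = 0.6748; e^(−k₂t) = e^(−1.650) = 0.1920.
C_S = 0.298×3.94/(1.25−0.298) × (0.6748−0.1920) = 1.233×0.4827 = 0.5954 mol/L.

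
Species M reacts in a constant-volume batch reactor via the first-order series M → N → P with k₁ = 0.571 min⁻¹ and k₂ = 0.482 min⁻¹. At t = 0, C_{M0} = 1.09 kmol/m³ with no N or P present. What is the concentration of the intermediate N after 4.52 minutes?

The intermediate concentration in a first-order A→B→C sequence is C_N = k₁C_{M0}(e^(−k₁t) − e^(−k₂t))/(k₂−k₁).
e^(−k₁t) = e^(−0.571×4.52) = e^(−2.581) = 0.07570; e^(−k₂t) = e^(−2.179) = 0.1132.
C_N = 0.571×1.09/(0.482−0.571) × (0.07570−0.1132) = (-6.993)×(-0.03749) = 0.2622 kmol/m³.

0.262 kmol/m³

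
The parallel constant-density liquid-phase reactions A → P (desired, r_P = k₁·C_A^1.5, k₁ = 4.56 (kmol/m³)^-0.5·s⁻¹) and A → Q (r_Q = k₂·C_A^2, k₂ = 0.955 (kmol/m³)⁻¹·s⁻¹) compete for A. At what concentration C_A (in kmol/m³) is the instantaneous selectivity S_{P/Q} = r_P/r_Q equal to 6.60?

0.523 kmol/m³

S_{P/Q} = (k₁/k₂)·C_A^-0.5 ⇒ C_A = (S·k₂/k₁)^(-2).
= (6.60×0.955/4.56)^(-2) = (1.382)^(-2) = 0.523 kmol/m³.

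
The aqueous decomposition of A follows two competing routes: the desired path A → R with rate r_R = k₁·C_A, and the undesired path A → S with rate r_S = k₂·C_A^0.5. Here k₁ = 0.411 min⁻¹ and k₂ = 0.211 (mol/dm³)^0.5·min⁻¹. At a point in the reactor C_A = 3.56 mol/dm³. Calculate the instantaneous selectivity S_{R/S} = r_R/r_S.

S_{R/S} = r_R/r_S = (k₁·C_A)/(k₂·C_A^0.5) = (k₁/k₂)·C_A^0.5.
= (0.411×3.560) / (0.211×3.560^0.5) = 1.463/0.3981 = 3.68.
Since the desired path is higher order in A, keeping C_A high (PFR or concentrated feed) favours R.

3.68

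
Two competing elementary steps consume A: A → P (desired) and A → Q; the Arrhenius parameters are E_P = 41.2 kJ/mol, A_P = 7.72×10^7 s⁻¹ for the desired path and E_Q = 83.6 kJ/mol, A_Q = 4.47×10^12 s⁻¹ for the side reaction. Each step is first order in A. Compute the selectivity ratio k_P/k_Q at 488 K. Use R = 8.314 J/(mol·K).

0.597

Since both paths have the same order in A, the concentration cancels and S_{P/Q} = k_P/k_Q = (A_P/A_Q)·exp[(E_Q−E_P)/(RT)].
(E_Q−E_P)/(RT) = (83.6−41.2)×10³/(8.314×488) = 42400/4057 = 10.45.
k_P/k_Q = (7.72×10^7/4.47×10^12)·exp(10.45) = 1.727×10^-5 × 34561 = 0.597.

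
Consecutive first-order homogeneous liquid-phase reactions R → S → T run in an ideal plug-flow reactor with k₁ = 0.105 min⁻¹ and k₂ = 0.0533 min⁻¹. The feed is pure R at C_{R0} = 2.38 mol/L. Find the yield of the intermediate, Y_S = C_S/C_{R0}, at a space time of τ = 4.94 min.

The intermediate concentration in a first-order A→B→C sequence is C_S = k₁C_{R0}(e^(−k₁τ) − e^(−k₂τ))/(k₂−k₁).
e^(−k₁τ) = e^(−0.105×4.94) = e^(−0.5187) = 0.5953; e^(−k₂τ) = e^(−0.2633) = 0.7685.
C_S = 0.105×2.38/(0.0533−0.105) × (0.5953−0.7685) = (-4.834)×(-0.1732) = 0.8373 mol/L.
Y_S = C_S/C_{R0} = 0.8373/2.38 = 0.352.

0.352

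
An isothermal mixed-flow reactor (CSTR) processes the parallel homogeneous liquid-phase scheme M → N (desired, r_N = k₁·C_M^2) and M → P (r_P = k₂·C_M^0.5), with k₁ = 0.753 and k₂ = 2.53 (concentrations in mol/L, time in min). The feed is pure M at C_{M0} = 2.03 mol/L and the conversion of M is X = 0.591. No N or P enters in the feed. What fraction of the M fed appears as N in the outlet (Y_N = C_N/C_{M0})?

Exit C_M = C_{M0}(1−X) = 2.03×0.409 = 0.8303 mol/L.
A CSTR operates uniformly at the exit composition, giving r_N = 0.5191 and r_P = 2.305 (each k·C_M^n at C_M = 0.8303).
Fraction of consumed M going to N: r_N/(r_N+r_P) = 0.1838.
C_N = 0.1838·C_{M0}·X = 0.1838×2.03×0.591 = 0.220 mol/L; Y_N = C_N/C_{M0} = 0.109.

0.109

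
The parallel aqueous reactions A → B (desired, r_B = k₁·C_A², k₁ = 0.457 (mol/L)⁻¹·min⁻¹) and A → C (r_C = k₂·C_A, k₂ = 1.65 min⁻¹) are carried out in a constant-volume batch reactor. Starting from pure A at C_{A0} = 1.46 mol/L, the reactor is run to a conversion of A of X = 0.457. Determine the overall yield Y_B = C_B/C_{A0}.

C_A = C_{A0}(1−X) = 0.7928 mol/L.
Along a PFR/batch, dC_C/dC_A = −r_C/(r_B+r_C) = −k₂/(k₂+k₁·C_A).
Integrating from C_{A0} to C_A: C_C = (1.65/0.457)·ln[(1.65+0.457·1.46)/(1.65+0.457·0.793)] = 3.611·ln(2.317/2.012) = 0.5094 mol/L.
Then C_B = (C_{A0}−C_A) − C_C = 0.6672 − 0.5094 = 0.1578 mol/L.
Y_B = C_B/C_{A0} = 0.1578/1.46 = 0.108.

0.108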